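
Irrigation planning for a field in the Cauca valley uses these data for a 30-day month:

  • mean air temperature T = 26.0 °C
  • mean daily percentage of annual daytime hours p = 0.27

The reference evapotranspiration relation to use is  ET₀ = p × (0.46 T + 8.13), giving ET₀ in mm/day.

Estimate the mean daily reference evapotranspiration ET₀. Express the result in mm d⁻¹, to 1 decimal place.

5.4 mm d⁻¹

ET₀ = 0.27 × (0.46 × 26.0 + 8.13) = 0.27 × 20.090 = 5.4243 mm/d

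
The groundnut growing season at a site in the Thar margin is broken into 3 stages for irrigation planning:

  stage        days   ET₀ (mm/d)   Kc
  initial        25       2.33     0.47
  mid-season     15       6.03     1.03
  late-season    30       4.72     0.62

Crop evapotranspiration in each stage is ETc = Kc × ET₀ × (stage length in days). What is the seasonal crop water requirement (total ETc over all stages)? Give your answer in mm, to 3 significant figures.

208 mm

initial: 0.47 × 2.33 × 25 = 27.38 mm
mid-season: 1.03 × 6.03 × 15 = 93.16 mm
late-season: 0.62 × 4.72 × 30 = 87.79 mm
Seasonal total = 208.33 mm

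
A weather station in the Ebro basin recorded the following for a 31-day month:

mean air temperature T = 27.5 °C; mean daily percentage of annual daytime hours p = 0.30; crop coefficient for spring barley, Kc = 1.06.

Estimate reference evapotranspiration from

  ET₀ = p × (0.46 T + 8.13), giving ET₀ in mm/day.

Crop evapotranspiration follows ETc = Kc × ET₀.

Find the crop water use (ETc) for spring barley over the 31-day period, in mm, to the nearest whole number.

ET₀ = 0.30 × (0.46 × 27.5 + 8.13) = 0.30 × 20.780 = 6.2340 mm/d
ETc = Kc × ET₀ = 1.06 × 6.2340 = 6.6080 mm/d
Over 31 days: 6.6080 × 31 = 204.848 mm

205 mm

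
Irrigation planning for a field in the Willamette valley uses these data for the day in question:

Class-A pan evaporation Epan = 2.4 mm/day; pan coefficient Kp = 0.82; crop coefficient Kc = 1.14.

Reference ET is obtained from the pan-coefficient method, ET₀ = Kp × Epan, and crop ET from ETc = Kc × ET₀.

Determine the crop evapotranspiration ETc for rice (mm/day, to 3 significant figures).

2.24 mm/day

ET₀ = 0.82 × 2.4 = 1.9680 mm/d
ETc = Kc × ET₀ = 1.14 × 1.9680 = 2.2435 mm/d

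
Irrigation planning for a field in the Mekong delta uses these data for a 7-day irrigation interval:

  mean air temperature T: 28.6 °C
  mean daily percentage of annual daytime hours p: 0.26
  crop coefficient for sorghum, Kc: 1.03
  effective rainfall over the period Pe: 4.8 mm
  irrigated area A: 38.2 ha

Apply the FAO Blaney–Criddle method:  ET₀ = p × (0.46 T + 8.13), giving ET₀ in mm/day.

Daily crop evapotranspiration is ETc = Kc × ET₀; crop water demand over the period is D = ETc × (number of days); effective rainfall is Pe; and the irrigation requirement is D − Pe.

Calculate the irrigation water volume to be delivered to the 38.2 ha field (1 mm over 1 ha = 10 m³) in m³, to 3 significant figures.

13400 m³

ET₀ = 0.26 × (0.46 × 28.6 + 8.13) = 0.26 × 21.286 = 5.5344 mm/d
ETc = Kc × ET₀ = 1.03 × 5.5344 = 5.7004 mm/d
Crop demand D = ETc × 7 d = 5.7004 × 7 = 39.903 mm
D − Pe = 39.903 − 4.8 = 35.103 mm
Volume = 35.103 mm × 38.2 ha × 10 = 13409.3 m³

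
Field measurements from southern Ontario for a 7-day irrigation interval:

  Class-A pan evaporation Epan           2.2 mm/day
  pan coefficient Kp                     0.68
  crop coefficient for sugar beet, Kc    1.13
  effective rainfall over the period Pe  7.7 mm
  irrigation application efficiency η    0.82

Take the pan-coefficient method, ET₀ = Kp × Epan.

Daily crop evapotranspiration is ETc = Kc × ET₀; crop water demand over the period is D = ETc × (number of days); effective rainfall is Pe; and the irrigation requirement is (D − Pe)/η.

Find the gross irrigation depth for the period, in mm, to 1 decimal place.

5.0 mm

ET₀ = 0.68 × 2.2 = 1.4960 mm/d
ETc = Kc × ET₀ = 1.13 × 1.4960 = 1.6905 mm/d
Crop demand D = ETc × 7 d = 1.6905 × 7 = 11.834 mm
D − Pe = 11.834 − 7.7 = 4.134 mm
Gross irrigation = 4.134 / 0.82 = 5.041 mm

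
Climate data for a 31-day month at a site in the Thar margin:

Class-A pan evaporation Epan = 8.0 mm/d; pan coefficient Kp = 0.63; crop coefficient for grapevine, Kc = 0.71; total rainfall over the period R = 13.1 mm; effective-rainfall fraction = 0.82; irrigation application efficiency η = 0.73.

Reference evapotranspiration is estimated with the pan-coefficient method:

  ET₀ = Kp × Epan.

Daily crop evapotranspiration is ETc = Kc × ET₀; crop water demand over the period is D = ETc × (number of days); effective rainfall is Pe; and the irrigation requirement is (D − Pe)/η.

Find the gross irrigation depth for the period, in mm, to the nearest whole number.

137 mm

ET₀ = 0.63 × 8.0 = 5.0400 mm/d
ETc = Kc × ET₀ = 0.71 × 5.0400 = 3.5784 mm/d
Crop demand D = ETc × 31 d = 3.5784 × 31 = 110.930 mm
Pe = 0.82 × 13.1 = 10.742 mm
D − Pe = 110.930 − 10.742 = 100.188 mm
Gross irrigation = 100.188 / 0.73 = 137.244 mm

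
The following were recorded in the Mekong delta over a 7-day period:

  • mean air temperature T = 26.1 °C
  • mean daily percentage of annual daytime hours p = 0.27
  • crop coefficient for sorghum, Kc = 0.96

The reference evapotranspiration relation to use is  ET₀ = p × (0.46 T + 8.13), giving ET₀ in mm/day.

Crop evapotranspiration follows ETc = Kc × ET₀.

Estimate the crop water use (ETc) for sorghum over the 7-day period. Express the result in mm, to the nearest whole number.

37 mm

ET₀ = 0.27 × (0.46 × 26.1 + 8.13) = 0.27 × 20.136 = 5.4367 mm/d
ETc = Kc × ET₀ = 0.96 × 5.4367 = 5.2192 mm/d
Over 7 days: 5.2192 × 7 = 36.534 mm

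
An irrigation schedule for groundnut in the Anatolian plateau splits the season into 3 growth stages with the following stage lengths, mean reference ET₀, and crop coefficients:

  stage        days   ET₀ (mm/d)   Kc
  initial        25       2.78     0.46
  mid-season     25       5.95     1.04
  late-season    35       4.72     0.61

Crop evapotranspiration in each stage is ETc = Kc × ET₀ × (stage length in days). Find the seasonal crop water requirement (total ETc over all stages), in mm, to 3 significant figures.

287 mm

initial: 0.46 × 2.78 × 25 = 31.97 mm
mid-season: 1.04 × 5.95 × 25 = 154.70 mm
late-season: 0.61 × 4.72 × 35 = 100.77 mm
Seasonal total = 287.44 mm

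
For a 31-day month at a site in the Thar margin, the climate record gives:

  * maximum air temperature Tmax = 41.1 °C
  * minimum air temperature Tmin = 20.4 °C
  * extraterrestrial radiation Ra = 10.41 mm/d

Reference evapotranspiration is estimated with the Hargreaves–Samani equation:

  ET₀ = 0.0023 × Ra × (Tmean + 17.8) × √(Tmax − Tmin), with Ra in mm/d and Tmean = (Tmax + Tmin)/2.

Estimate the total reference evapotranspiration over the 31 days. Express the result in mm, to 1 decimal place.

Tmean = (41.1 + 20.4)/2 = 30.75 °C
ET₀ = 0.0023 × 10.41 × (30.75 + 17.8) × √20.7 = 0.0023 × 10.41 × 48.55 × 4.5497 = 5.2887 mm/d
Over 31 days: 5.2887 × 31 = 163.950 mm

164.0 mm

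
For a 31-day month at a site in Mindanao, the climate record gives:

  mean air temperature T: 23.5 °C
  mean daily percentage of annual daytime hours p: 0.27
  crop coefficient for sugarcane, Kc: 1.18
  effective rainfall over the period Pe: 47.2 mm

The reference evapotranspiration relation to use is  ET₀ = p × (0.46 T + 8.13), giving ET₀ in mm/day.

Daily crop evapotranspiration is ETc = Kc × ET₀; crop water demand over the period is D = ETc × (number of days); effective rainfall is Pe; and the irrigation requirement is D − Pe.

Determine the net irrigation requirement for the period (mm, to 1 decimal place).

139.9 mm

ET₀ = 0.27 × (0.46 × 23.5 + 8.13) = 0.27 × 18.940 = 5.1138 mm/d
ETc = Kc × ET₀ = 1.18 × 5.1138 = 6.0343 mm/d
Crop demand D = ETc × 31 d = 6.0343 × 31 = 187.063 mm
D − Pe = 187.063 − 47.2 = 139.863 mm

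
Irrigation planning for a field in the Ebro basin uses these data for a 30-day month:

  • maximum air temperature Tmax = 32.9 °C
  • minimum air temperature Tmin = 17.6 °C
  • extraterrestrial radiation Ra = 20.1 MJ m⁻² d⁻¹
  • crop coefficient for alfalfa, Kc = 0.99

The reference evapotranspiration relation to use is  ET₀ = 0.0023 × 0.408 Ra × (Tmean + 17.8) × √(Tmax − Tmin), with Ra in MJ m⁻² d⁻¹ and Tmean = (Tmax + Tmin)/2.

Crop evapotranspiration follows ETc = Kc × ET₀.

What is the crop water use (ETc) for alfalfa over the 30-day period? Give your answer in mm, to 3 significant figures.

Tmean = (32.9 + 17.6)/2 = 25.25 °C
0.408 Ra = 0.408 × 20.1 = 8.2008 mm/d equivalent
ET₀ = 0.0023 × 8.2008 × (25.25 + 17.8) × √15.3 = 0.0023 × 8.2008 × 43.05 × 3.9115 = 3.1761 mm/d
ETc = Kc × ET₀ = 0.99 × 3.1761 = 3.1443 mm/d
Over 30 days: 3.1443 × 30 = 94.329 mm

94.3 mm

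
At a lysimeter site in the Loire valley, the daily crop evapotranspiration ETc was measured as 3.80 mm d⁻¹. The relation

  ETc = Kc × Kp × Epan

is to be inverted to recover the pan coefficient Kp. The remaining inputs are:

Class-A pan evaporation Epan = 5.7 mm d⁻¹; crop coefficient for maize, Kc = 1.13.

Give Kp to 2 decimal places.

0.59

ETc = Kc × Kp × Epan  ⇒  Kp = ETc / (Kc × Epan)
Kp = 3.80 / (1.13 × 5.7) = 3.80 / 6.441 = 0.5900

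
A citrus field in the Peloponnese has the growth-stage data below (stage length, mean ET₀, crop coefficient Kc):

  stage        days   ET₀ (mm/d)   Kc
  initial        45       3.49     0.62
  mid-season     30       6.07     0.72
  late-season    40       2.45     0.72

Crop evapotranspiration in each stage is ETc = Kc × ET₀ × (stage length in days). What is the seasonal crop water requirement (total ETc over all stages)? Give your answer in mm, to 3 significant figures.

299 mm

initial: 0.62 × 3.49 × 45 = 97.37 mm
mid-season: 0.72 × 6.07 × 30 = 131.11 mm
late-season: 0.72 × 2.45 × 40 = 70.56 mm
Seasonal total = 299.04 mm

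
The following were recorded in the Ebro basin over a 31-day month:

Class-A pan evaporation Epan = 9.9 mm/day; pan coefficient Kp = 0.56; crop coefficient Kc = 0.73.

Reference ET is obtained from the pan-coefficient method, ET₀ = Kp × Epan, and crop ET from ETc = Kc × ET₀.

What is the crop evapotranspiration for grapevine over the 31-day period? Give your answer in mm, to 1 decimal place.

ET₀ = 0.56 × 9.9 = 5.5440 mm/d
ETc = Kc × ET₀ = 0.73 × 5.5440 = 4.0471 mm/d
Over 31 days: 4.0471 × 31 = 125.460 mm

125.5 mm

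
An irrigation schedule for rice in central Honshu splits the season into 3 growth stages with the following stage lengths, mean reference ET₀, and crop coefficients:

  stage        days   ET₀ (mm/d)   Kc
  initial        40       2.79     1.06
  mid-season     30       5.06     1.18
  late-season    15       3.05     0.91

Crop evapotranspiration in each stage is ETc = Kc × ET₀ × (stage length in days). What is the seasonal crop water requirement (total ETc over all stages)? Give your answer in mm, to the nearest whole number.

initial: 1.06 × 2.79 × 40 = 118.30 mm
mid-season: 1.18 × 5.06 × 30 = 179.12 mm
late-season: 0.91 × 3.05 × 15 = 41.63 mm
Seasonal total = 339.05 mm

339 mm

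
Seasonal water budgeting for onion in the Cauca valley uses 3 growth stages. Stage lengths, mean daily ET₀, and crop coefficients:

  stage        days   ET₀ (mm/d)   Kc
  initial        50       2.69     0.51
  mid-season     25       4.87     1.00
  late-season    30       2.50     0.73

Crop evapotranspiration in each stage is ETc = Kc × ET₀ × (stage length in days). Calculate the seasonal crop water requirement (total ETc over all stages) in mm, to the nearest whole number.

initial: 0.51 × 2.69 × 50 = 68.60 mm
mid-season: 1.00 × 4.87 × 25 = 121.75 mm
late-season: 0.73 × 2.50 × 30 = 54.75 mm
Seasonal total = 245.10 mm

245 mm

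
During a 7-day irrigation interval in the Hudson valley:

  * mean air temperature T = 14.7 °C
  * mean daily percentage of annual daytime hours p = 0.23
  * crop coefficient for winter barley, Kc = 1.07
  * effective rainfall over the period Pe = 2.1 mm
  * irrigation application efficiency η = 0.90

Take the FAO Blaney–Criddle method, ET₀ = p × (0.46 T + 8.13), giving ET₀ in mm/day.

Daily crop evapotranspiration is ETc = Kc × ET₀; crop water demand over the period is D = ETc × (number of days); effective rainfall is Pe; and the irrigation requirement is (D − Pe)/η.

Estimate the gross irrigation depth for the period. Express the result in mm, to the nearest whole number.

ET₀ = 0.23 × (0.46 × 14.7 + 8.13) = 0.23 × 14.892 = 3.4252 mm/d
ETc = Kc × ET₀ = 1.07 × 3.4252 = 3.6650 mm/d
Crop demand D = ETc × 7 d = 3.6650 × 7 = 25.655 mm
D − Pe = 25.655 − 2.1 = 23.555 mm
Gross irrigation = 23.555 / 0.90 = 26.172 mm

26 mm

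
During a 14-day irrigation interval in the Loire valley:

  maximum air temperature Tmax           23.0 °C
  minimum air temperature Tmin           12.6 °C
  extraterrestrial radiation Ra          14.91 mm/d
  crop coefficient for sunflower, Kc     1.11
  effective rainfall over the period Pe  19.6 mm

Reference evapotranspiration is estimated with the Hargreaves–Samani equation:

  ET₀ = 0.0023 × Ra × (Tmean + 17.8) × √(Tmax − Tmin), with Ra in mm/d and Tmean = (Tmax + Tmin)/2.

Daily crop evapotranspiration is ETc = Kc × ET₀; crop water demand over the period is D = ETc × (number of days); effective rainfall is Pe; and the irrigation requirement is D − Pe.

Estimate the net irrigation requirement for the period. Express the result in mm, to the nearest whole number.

Tmean = (23.0 + 12.6)/2 = 17.80 °C
ET₀ = 0.0023 × 14.91 × (17.80 + 17.8) × √10.4 = 0.0023 × 14.91 × 35.60 × 3.2249 = 3.9371 mm/d
ETc = Kc × ET₀ = 1.11 × 3.9371 = 4.3702 mm/d
Crop demand D = ETc × 14 d = 4.3702 × 14 = 61.183 mm
D − Pe = 61.183 − 19.6 = 41.583 mm

42 mm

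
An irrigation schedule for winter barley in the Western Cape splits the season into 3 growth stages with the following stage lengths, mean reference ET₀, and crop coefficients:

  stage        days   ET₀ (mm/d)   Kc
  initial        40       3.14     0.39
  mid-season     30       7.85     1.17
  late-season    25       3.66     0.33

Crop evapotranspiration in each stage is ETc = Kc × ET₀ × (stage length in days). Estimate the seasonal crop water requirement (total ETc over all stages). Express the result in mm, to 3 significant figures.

355 mm

initial: 0.39 × 3.14 × 40 = 48.98 mm
mid-season: 1.17 × 7.85 × 30 = 275.54 mm
late-season: 0.33 × 3.66 × 25 = 30.20 mm
Seasonal total = 354.72 mm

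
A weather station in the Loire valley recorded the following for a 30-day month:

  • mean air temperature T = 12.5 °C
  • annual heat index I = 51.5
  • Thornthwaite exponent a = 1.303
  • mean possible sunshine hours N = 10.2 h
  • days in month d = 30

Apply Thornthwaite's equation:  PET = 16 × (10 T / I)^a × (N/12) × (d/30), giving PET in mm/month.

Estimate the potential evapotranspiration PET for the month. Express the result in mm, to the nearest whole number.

10T/I = 10 × 12.5 / 51.5 = 2.4272
(10T/I)^a = 2.4272^1.303 = 3.1754
Uncorrected PET = 16 × 3.1754 = 50.806 mm
Correction = (N/12)(d/30) = (10.2/12)(30/30) = 0.8500
PET = 50.806 × 0.8500 = 43.185 mm/month

43 mm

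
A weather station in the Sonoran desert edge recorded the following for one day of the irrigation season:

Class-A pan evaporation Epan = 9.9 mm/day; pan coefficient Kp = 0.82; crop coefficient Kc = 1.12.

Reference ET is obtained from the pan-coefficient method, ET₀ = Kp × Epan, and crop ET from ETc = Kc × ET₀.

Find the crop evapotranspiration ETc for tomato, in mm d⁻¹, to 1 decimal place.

9.1 mm d⁻¹

ET₀ = 0.82 × 9.9 = 8.1180 mm/d
ETc = Kc × ET₀ = 1.12 × 8.1180 = 9.0922 mm/d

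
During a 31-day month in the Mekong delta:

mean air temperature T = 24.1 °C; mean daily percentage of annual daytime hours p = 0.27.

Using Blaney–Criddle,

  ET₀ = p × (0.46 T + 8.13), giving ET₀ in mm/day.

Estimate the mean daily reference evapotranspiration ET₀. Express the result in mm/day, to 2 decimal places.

5.19 mm/day

ET₀ = 0.27 × (0.46 × 24.1 + 8.13) = 0.27 × 19.216 = 5.1883 mm/d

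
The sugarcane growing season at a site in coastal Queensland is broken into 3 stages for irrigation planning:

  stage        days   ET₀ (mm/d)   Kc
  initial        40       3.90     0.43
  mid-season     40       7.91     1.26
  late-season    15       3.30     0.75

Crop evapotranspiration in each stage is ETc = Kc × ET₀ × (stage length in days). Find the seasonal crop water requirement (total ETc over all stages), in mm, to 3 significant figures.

503 mm

initial: 0.43 × 3.90 × 40 = 67.08 mm
mid-season: 1.26 × 7.91 × 40 = 398.66 mm
late-season: 0.75 × 3.30 × 15 = 37.13 mm
Seasonal total = 502.87 mm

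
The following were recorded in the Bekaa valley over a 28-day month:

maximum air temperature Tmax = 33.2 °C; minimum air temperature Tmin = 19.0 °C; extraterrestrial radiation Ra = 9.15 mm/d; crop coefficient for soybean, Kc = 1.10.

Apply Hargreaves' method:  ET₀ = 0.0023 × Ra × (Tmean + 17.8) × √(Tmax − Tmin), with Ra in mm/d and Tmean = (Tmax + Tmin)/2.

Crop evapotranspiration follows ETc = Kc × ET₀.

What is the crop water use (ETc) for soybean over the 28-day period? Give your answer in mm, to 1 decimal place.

Tmean = (33.2 + 19.0)/2 = 26.10 °C
ET₀ = 0.0023 × 9.15 × (26.10 + 17.8) × √14.2 = 0.0023 × 9.15 × 43.90 × 3.7683 = 3.4814 mm/d
ETc = Kc × ET₀ = 1.10 × 3.4814 = 3.8295 mm/d
Over 28 days: 3.8295 × 28 = 107.226 mm

107.2 mm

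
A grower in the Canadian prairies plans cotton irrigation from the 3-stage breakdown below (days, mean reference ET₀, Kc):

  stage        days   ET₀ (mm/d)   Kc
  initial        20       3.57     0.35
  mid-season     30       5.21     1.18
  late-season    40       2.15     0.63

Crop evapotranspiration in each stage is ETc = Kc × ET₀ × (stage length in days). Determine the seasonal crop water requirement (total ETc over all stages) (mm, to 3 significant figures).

initial: 0.35 × 3.57 × 20 = 24.99 mm
mid-season: 1.18 × 5.21 × 30 = 184.43 mm
late-season: 0.63 × 2.15 × 40 = 54.18 mm
Seasonal total = 263.60 mm

264 mm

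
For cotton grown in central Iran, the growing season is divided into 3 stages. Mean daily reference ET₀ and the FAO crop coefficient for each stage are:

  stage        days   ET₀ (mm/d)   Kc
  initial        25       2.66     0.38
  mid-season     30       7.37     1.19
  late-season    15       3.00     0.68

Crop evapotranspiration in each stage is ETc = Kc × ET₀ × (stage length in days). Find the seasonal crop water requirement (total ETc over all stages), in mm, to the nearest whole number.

319 mm

initial: 0.38 × 2.66 × 25 = 25.27 mm
mid-season: 1.19 × 7.37 × 30 = 263.11 mm
late-season: 0.68 × 3.00 × 15 = 30.60 mm
Seasonal total = 318.98 mm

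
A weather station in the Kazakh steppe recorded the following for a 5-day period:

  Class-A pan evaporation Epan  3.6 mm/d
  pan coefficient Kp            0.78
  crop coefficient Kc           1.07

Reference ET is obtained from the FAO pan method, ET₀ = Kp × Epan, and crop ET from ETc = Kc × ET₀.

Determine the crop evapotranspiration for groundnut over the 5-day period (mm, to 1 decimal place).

ET₀ = 0.78 × 3.6 = 2.8080 mm/d
ETc = Kc × ET₀ = 1.07 × 2.8080 = 3.0046 mm/d
Over 5 days: 3.0046 × 5 = 15.023 mm

15.0 mm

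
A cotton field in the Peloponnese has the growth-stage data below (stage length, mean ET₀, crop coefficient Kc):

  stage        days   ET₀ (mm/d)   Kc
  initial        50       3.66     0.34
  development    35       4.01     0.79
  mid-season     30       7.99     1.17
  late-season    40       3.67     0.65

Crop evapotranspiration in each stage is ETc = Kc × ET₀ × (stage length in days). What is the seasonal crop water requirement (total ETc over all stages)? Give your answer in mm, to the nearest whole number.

initial: 0.34 × 3.66 × 50 = 62.22 mm
development: 0.79 × 4.01 × 35 = 110.88 mm
mid-season: 1.17 × 7.99 × 30 = 280.45 mm
late-season: 0.65 × 3.67 × 40 = 95.42 mm
Seasonal total = 548.97 mm

549 mm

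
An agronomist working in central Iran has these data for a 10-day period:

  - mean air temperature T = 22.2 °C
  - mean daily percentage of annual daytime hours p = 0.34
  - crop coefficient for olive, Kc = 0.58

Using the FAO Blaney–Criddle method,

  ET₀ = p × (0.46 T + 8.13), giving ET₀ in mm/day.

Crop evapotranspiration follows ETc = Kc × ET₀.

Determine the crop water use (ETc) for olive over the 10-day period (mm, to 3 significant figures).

36.2 mm

ET₀ = 0.34 × (0.46 × 22.2 + 8.13) = 0.34 × 18.342 = 6.2363 mm/d
ETc = Kc × ET₀ = 0.58 × 6.2363 = 3.6171 mm/d
Over 10 days: 3.6171 × 10 = 36.171 mm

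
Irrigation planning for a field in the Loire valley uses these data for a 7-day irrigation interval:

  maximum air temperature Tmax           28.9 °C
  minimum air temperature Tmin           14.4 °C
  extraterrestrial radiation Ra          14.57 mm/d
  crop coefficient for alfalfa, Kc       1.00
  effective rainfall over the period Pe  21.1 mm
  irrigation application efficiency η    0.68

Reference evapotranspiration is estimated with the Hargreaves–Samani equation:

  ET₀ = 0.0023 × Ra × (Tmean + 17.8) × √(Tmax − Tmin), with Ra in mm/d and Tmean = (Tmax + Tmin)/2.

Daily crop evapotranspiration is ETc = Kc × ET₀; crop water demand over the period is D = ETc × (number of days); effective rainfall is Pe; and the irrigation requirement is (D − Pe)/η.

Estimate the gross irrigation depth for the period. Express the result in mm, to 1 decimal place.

20.8 mm

Tmean = (28.9 + 14.4)/2 = 21.65 °C
ET₀ = 0.0023 × 14.57 × (21.65 + 17.8) × √14.5 = 0.0023 × 14.57 × 39.45 × 3.8079 = 5.0341 mm/d
ETc = Kc × ET₀ = 1.00 × 5.0341 = 5.0341 mm/d
Crop demand D = ETc × 7 d = 5.0341 × 7 = 35.239 mm
D − Pe = 35.239 − 21.1 = 14.139 mm
Gross irrigation = 14.139 / 0.68 = 20.793 mm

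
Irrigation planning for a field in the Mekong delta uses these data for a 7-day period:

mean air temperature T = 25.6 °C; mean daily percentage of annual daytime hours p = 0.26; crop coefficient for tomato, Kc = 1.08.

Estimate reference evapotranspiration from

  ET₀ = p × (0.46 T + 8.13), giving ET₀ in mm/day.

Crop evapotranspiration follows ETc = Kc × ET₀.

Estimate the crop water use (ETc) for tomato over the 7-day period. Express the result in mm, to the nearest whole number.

ET₀ = 0.26 × (0.46 × 25.6 + 8.13) = 0.26 × 19.906 = 5.1756 mm/d
ETc = Kc × ET₀ = 1.08 × 5.1756 = 5.5896 mm/d
Over 7 days: 5.5896 × 7 = 39.127 mm

39 mm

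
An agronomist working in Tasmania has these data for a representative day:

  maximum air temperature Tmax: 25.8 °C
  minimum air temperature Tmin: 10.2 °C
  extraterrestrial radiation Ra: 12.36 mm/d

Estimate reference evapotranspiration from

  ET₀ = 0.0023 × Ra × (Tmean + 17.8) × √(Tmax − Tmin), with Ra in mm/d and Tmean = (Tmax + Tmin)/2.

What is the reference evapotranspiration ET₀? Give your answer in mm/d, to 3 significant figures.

4.02 mm/d

Tmean = (25.8 + 10.2)/2 = 18.00 °C
ET₀ = 0.0023 × 12.36 × (18.00 + 17.8) × √15.6 = 0.0023 × 12.36 × 35.80 × 3.9497 = 4.0197 mm/d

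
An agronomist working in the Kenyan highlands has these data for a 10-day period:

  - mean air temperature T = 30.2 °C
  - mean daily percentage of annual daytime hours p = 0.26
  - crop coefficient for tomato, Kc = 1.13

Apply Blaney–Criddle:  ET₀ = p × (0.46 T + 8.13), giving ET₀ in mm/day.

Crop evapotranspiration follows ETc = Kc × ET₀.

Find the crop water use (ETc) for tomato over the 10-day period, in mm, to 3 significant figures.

64.7 mm

ET₀ = 0.26 × (0.46 × 30.2 + 8.13) = 0.26 × 22.022 = 5.7257 mm/d
ETc = Kc × ET₀ = 1.13 × 5.7257 = 6.4700 mm/d
Over 10 days: 6.4700 × 10 = 64.700 mm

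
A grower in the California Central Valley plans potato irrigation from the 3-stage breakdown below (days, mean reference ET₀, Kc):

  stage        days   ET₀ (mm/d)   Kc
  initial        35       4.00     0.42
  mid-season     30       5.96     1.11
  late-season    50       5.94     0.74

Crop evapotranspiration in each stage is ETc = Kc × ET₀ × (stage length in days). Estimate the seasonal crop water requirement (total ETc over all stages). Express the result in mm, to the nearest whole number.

477 mm

initial: 0.42 × 4.00 × 35 = 58.80 mm
mid-season: 1.11 × 5.96 × 30 = 198.47 mm
late-season: 0.74 × 5.94 × 50 = 219.78 mm
Seasonal total = 477.05 mm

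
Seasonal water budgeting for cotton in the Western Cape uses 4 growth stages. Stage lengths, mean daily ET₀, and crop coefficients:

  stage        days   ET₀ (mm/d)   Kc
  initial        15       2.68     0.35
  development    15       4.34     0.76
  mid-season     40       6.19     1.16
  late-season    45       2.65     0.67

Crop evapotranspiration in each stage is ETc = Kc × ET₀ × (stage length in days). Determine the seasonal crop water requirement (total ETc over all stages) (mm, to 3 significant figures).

431 mm

initial: 0.35 × 2.68 × 15 = 14.07 mm
development: 0.76 × 4.34 × 15 = 49.48 mm
mid-season: 1.16 × 6.19 × 40 = 287.22 mm
late-season: 0.67 × 2.65 × 45 = 79.90 mm
Seasonal total = 430.67 mm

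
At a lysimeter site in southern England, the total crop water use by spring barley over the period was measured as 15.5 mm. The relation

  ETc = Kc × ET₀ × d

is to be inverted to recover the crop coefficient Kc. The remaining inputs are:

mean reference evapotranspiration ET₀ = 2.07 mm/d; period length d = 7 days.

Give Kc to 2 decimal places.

ETc = Kc × ET₀ × d  ⇒  Kc = ETc / (ET₀ × d)
Kc = 15.5 / (2.07 × 7) = 15.5 / 14.49 = 1.0697

1.07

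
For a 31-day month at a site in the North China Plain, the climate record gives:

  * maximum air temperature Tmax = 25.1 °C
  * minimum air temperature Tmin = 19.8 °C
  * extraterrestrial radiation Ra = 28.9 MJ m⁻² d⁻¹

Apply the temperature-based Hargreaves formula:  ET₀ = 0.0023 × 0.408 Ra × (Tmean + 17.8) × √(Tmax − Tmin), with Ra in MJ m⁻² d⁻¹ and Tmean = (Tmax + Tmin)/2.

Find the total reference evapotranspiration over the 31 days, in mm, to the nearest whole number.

78 mm

Tmean = (25.1 + 19.8)/2 = 22.45 °C
0.408 Ra = 0.408 × 28.9 = 11.7912 mm/d equivalent
ET₀ = 0.0023 × 11.7912 × (22.45 + 17.8) × √5.3 = 0.0023 × 11.7912 × 40.25 × 2.3022 = 2.5130 mm/d
Over 31 days: 2.5130 × 31 = 77.903 mm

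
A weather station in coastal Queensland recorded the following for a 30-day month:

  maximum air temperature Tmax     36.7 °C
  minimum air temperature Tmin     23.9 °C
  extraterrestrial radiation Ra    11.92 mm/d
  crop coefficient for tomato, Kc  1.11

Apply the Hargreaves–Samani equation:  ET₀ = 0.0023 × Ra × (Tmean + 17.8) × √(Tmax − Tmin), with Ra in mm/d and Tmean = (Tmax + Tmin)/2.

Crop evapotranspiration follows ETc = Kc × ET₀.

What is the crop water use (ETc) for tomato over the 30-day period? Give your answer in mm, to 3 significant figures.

157 mm

Tmean = (36.7 + 23.9)/2 = 30.30 °C
ET₀ = 0.0023 × 11.92 × (30.30 + 17.8) × √12.8 = 0.0023 × 11.92 × 48.10 × 3.5777 = 4.7179 mm/d
ETc = Kc × ET₀ = 1.11 × 4.7179 = 5.2369 mm/d
Over 30 days: 5.2369 × 30 = 157.107 mm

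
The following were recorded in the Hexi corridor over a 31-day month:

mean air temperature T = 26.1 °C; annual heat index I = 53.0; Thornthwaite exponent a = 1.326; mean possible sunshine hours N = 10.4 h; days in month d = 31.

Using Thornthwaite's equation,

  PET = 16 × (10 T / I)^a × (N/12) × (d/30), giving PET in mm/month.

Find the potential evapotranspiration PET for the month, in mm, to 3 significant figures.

10T/I = 10 × 26.1 / 53.0 = 4.9245
(10T/I)^a = 4.9245^1.326 = 8.2808
Uncorrected PET = 16 × 8.2808 = 132.493 mm
Correction = (N/12)(d/30) = (10.4/12)(31/30) = 0.8956
PET = 132.493 × 0.8956 = 118.661 mm/month

119 mm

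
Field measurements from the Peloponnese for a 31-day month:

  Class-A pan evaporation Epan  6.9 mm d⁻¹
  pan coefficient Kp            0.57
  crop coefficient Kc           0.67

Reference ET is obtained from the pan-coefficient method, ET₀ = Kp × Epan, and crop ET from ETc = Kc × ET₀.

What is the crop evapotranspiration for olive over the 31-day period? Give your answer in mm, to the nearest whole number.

82 mm

ET₀ = 0.57 × 6.9 = 3.9330 mm/d
ETc = Kc × ET₀ = 0.67 × 3.9330 = 2.6351 mm/d
Over 31 days: 2.6351 × 31 = 81.688 mm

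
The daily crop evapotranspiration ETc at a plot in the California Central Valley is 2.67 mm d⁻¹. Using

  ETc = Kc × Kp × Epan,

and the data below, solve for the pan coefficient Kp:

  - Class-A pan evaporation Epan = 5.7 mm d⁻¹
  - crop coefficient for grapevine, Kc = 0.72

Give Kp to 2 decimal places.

0.65

ETc = Kc × Kp × Epan  ⇒  Kp = ETc / (Kc × Epan)
Kp = 2.67 / (0.72 × 5.7) = 2.67 / 4.104 = 0.6506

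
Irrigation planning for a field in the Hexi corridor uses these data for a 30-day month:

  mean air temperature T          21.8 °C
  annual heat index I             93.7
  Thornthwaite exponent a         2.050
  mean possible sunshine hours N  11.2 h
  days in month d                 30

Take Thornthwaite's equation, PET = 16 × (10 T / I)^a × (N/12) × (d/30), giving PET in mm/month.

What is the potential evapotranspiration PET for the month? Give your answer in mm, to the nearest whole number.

84 mm

10T/I = 10 × 21.8 / 93.7 = 2.3266
(10T/I)^a = 2.3266^2.050 = 5.6465
Uncorrected PET = 16 × 5.6465 = 90.344 mm
Correction = (N/12)(d/30) = (11.2/12)(30/30) = 0.9333
PET = 90.344 × 0.9333 = 84.318 mm/month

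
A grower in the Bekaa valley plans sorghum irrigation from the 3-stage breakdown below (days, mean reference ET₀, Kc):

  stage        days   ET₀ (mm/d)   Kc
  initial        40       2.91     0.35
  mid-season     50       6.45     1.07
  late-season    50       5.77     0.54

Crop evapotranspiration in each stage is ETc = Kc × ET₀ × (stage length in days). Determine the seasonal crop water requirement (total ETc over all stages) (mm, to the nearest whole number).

542 mm

initial: 0.35 × 2.91 × 40 = 40.74 mm
mid-season: 1.07 × 6.45 × 50 = 345.08 mm
late-season: 0.54 × 5.77 × 50 = 155.79 mm
Seasonal total = 541.61 mm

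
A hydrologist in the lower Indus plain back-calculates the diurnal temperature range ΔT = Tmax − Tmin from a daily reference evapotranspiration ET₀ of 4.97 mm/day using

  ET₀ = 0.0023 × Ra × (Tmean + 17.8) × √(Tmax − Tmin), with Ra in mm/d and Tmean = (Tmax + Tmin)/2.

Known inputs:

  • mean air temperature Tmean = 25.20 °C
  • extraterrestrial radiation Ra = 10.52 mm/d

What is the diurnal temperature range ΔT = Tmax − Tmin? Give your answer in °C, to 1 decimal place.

√ΔT = ET₀ / [0.0023 × Ra × (Tmean+17.8)] = 4.97 / (0.0023 × 10.52 × 43.00) = 4.7769
ΔT = 4.7769² = 22.819 °C

22.8 °C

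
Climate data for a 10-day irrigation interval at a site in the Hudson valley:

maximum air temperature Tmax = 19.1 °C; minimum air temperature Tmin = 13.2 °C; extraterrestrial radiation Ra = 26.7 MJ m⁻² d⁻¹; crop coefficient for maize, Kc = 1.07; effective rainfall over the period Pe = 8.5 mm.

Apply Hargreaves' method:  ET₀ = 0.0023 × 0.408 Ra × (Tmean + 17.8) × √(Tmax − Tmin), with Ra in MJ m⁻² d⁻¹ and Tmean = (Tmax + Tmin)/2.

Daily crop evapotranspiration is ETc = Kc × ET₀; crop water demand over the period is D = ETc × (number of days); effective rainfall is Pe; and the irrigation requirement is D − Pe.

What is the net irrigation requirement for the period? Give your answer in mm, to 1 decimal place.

13.6 mm

Tmean = (19.1 + 13.2)/2 = 16.15 °C
0.408 Ra = 0.408 × 26.7 = 10.8936 mm/d equivalent
ET₀ = 0.0023 × 10.8936 × (16.15 + 17.8) × √5.9 = 0.0023 × 10.8936 × 33.95 × 2.4290 = 2.0662 mm/d
ETc = Kc × ET₀ = 1.07 × 2.0662 = 2.2108 mm/d
Crop demand D = ETc × 10 d = 2.2108 × 10 = 22.108 mm
D − Pe = 22.108 − 8.5 = 13.608 mm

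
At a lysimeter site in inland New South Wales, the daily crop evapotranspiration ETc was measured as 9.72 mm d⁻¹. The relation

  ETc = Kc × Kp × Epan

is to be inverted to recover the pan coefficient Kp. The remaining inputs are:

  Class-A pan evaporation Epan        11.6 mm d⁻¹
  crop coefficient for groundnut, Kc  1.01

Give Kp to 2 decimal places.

0.83

ETc = Kc × Kp × Epan  ⇒  Kp = ETc / (Kc × Epan)
Kp = 9.72 / (1.01 × 11.6) = 9.72 / 11.716 = 0.8296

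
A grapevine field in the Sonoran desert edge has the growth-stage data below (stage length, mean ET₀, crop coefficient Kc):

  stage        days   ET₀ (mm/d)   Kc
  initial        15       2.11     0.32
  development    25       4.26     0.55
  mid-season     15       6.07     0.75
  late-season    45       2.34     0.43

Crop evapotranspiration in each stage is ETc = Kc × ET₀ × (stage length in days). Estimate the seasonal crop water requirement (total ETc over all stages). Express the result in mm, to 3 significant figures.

initial: 0.32 × 2.11 × 15 = 10.13 mm
development: 0.55 × 4.26 × 25 = 58.58 mm
mid-season: 0.75 × 6.07 × 15 = 68.29 mm
late-season: 0.43 × 2.34 × 45 = 45.28 mm
Seasonal total = 182.28 mm

182 mm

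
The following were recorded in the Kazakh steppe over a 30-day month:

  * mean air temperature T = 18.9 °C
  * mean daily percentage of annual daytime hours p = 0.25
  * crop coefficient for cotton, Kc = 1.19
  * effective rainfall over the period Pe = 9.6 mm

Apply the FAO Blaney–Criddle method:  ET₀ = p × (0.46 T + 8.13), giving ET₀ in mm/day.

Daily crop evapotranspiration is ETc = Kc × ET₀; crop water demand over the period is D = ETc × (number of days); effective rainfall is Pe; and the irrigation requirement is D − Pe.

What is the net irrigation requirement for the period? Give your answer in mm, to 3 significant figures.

ET₀ = 0.25 × (0.46 × 18.9 + 8.13) = 0.25 × 16.824 = 4.2060 mm/d
ETc = Kc × ET₀ = 1.19 × 4.2060 = 5.0051 mm/d
Crop demand D = ETc × 30 d = 5.0051 × 30 = 150.153 mm
D − Pe = 150.153 − 9.6 = 140.553 mm

141 mm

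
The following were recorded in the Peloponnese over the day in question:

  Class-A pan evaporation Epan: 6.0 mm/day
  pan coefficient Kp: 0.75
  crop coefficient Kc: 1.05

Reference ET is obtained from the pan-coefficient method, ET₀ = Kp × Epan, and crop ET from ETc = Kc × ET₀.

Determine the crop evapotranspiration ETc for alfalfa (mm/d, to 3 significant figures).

ET₀ = 0.75 × 6.0 = 4.5000 mm/d
ETc = Kc × ET₀ = 1.05 × 4.5000 = 4.7250 mm/d

4.73 mm/d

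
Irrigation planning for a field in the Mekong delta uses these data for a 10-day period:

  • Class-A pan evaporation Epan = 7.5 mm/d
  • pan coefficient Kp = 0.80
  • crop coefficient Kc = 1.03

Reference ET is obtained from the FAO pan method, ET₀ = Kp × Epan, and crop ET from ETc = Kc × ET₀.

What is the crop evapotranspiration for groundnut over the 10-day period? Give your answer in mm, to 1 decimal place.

61.8 mm

ET₀ = 0.80 × 7.5 = 6.0000 mm/d
ETc = Kc × ET₀ = 1.03 × 6.0000 = 6.1800 mm/d
Over 10 days: 6.1800 × 10 = 61.800 mm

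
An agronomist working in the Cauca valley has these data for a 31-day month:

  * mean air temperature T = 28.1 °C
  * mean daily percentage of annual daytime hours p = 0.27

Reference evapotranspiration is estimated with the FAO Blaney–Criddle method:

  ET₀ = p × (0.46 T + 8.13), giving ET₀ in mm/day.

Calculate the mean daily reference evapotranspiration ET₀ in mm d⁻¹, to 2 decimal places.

ET₀ = 0.27 × (0.46 × 28.1 + 8.13) = 0.27 × 21.056 = 5.6851 mm/d

5.69 mm d⁻¹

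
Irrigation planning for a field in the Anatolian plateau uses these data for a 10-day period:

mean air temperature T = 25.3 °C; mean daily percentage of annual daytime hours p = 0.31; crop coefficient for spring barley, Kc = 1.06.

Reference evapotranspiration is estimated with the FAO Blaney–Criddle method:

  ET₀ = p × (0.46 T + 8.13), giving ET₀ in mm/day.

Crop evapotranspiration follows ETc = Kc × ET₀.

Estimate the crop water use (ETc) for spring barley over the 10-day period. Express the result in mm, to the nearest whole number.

65 mm

ET₀ = 0.31 × (0.46 × 25.3 + 8.13) = 0.31 × 19.768 = 6.1281 mm/d
ETc = Kc × ET₀ = 1.06 × 6.1281 = 6.4958 mm/d
Over 10 days: 6.4958 × 10 = 64.958 mm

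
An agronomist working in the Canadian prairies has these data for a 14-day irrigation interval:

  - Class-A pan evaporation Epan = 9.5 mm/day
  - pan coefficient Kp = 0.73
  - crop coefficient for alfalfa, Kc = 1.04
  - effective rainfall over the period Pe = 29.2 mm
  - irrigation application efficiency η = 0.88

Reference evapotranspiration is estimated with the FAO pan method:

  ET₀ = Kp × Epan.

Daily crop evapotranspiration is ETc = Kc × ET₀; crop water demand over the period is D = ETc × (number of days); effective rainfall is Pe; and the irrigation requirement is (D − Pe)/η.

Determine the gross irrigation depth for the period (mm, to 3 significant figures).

81.6 mm

ET₀ = 0.73 × 9.5 = 6.9350 mm/d
ETc = Kc × ET₀ = 1.04 × 6.9350 = 7.2124 mm/d
Crop demand D = ETc × 14 d = 7.2124 × 14 = 100.974 mm
D − Pe = 100.974 − 29.2 = 71.774 mm
Gross irrigation = 71.774 / 0.88 = 81.561 mm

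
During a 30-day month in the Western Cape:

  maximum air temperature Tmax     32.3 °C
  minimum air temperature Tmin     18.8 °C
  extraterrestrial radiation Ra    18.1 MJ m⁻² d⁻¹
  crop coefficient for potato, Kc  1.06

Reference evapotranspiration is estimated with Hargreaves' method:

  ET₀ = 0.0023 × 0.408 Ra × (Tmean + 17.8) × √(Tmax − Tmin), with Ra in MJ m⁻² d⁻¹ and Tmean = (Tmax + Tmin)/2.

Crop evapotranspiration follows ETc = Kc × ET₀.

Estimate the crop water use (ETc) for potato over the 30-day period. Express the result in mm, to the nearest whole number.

Tmean = (32.3 + 18.8)/2 = 25.55 °C
0.408 Ra = 0.408 × 18.1 = 7.3848 mm/d equivalent
ET₀ = 0.0023 × 7.3848 × (25.55 + 17.8) × √13.5 = 0.0023 × 7.3848 × 43.35 × 3.6742 = 2.7053 mm/d
ETc = Kc × ET₀ = 1.06 × 2.7053 = 2.8676 mm/d
Over 30 days: 2.8676 × 30 = 86.028 mm

86 mm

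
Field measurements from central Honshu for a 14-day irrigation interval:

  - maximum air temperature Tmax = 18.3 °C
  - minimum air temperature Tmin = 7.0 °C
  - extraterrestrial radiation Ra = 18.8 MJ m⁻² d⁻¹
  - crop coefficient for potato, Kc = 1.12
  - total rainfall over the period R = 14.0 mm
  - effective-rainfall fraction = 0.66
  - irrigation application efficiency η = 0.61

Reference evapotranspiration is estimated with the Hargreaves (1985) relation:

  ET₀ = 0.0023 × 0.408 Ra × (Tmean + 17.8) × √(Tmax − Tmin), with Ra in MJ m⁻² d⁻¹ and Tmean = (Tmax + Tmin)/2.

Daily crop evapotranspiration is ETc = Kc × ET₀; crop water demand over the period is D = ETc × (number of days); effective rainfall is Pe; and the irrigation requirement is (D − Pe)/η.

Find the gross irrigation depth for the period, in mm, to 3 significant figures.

Tmean = (18.3 + 7.0)/2 = 12.65 °C
0.408 Ra = 0.408 × 18.8 = 7.6704 mm/d equivalent
ET₀ = 0.0023 × 7.6704 × (12.65 + 17.8) × √11.3 = 0.0023 × 7.6704 × 30.45 × 3.3615 = 1.8058 mm/d
ETc = Kc × ET₀ = 1.12 × 1.8058 = 2.0225 mm/d
Crop demand D = ETc × 14 d = 2.0225 × 14 = 28.315 mm
Pe = 0.66 × 14.0 = 9.240 mm
D − Pe = 28.315 − 9.240 = 19.075 mm
Gross irrigation = 19.075 / 0.61 = 31.270 mm

31.3 mm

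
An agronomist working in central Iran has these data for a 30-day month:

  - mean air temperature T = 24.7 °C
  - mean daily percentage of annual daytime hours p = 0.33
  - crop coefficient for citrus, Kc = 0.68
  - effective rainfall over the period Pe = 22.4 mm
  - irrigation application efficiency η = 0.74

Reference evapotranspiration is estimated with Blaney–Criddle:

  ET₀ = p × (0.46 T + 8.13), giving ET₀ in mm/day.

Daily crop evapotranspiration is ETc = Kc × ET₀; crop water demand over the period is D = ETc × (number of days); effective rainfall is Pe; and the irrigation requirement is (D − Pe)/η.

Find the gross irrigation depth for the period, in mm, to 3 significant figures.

147 mm

ET₀ = 0.33 × (0.46 × 24.7 + 8.13) = 0.33 × 19.492 = 6.4324 mm/d
ETc = Kc × ET₀ = 0.68 × 6.4324 = 4.3740 mm/d
Crop demand D = ETc × 30 d = 4.3740 × 30 = 131.220 mm
D − Pe = 131.220 − 22.4 = 108.820 mm
Gross irrigation = 108.820 / 0.74 = 147.054 mm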